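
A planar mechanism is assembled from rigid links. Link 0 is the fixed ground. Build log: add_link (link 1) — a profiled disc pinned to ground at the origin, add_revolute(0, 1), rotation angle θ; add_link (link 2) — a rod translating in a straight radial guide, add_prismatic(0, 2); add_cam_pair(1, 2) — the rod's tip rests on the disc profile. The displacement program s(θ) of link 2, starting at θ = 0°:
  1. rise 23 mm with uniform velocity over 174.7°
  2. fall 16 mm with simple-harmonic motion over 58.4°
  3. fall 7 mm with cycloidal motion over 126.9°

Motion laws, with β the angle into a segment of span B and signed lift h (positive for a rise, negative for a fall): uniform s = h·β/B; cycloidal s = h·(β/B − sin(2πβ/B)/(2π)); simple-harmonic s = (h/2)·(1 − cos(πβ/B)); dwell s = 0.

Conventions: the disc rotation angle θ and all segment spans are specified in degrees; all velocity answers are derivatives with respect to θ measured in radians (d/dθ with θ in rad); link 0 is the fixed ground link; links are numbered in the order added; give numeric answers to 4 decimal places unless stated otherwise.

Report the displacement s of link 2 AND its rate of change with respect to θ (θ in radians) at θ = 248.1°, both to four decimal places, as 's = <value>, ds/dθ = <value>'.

seg 1 [0°–174.7°] uniform, h=23: full span → s += 23 → s = 23.0000
seg 2 [174.7°–233.1°] simple-harmonic, h=-16: full span → s += -16 → s = 7.0000
seg 3 [233.1°–360°] cycloidal, h=-7: θ=248.1° here. β=15, B=126.9. -7·(0.1182 − sin(2π·0.1182)/(2π)) = -0.0740 → s = 6.9260
velocity in seg [233.1°–360°] (cycloidal), θ in radians: β = 15° = 0.2618 rad, B = 126.9° = 2.2148 rad; ds/dθ = (h/B)(1 − cos(2πβ/B)) = ((-7)/2.2148)(1 − cos(2π·0.1182)) = -0.832324 mm/rad

s = 6.9260, ds/dθ = -0.8323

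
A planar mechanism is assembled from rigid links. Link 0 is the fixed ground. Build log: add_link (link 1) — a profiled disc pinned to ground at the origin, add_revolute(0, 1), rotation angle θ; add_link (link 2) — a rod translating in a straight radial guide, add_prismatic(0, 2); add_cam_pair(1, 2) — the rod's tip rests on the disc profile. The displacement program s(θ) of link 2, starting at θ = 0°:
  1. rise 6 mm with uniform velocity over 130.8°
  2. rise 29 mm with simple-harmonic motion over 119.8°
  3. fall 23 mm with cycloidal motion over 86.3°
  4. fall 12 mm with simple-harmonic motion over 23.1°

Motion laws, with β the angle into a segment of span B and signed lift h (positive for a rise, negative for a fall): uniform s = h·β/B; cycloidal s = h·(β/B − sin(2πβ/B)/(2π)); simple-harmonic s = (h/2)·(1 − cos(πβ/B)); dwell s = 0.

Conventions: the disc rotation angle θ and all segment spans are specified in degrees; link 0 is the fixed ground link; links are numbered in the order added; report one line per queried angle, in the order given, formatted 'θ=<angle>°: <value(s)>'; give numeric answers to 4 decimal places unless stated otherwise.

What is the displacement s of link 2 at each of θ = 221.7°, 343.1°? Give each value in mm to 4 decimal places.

seg 1 [0°–130.8°] uniform, h=6: full span → s += 6 → s = 6.0000
seg 2 [130.8°–250.6°] simple-harmonic, h=29: θ=221.7° here. β=90.9, B=119.8. 29/2·(1 − cos(π·0.7588)) = 25.0314 → s = 31.0314
seg 2 [130.8°–250.6°] simple-harmonic, h=29: full span → s += 29 → s = 35.0000
seg 3 [250.6°–336.9°] cycloidal, h=-23: full span → s += -23 → s = 12.0000
seg 4 [336.9°–360°] simple-harmonic, h=-12: θ=343.1° here. β=6.2, B=23.1. -12/2·(1 − cos(π·0.2684)) = -2.0095 → s = 9.9905

θ=221.7°: 31.0314
θ=343.1°: 9.9905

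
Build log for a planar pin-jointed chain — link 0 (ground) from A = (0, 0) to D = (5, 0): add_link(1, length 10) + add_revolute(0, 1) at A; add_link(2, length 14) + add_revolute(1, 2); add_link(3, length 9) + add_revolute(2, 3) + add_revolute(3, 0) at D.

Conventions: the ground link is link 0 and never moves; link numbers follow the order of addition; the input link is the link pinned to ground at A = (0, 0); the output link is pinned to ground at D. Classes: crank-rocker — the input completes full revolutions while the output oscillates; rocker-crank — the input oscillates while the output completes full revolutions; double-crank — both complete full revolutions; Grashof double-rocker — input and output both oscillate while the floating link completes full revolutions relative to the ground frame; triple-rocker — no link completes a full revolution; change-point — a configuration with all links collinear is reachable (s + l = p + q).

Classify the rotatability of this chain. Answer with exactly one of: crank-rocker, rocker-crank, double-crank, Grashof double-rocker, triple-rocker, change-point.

lengths: ground=5, input=10, coupler=14, output=9
sorted: s=5 (shortest), l=14 (longest), p+q=19
s + l = 19 vs p + q = 19
s + l = p + q → change-point (collinear configuration reachable)

change-point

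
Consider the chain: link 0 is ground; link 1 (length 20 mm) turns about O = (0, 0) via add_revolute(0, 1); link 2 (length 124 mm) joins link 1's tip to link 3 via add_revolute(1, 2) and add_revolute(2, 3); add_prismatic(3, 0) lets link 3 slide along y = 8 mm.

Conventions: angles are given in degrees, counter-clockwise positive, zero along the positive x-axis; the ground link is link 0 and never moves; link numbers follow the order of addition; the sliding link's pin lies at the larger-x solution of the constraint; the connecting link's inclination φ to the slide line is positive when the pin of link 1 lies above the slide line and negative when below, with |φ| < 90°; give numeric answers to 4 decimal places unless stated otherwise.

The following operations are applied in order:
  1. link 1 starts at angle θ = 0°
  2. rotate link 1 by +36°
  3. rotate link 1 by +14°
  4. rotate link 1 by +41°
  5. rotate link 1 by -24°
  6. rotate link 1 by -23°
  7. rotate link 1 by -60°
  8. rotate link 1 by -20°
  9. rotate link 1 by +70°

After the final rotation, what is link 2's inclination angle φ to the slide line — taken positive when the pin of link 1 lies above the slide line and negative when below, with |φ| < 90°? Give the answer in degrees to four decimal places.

geometry: r = 20 mm, L = 124 mm, e = 8 mm; θ starts at 0°
rotate link 1 by +36°: θ ← 0° +36° = 36°
rotate link 1 by +14°: θ ← 36° +14° = 50°
rotate link 1 by +41°: θ ← 50° +41° = 91°
rotate link 1 by -24°: θ ← 91° -24° = 67°
rotate link 1 by -23°: θ ← 67° -23° = 44°
rotate link 1 by -60°: θ ← 44° -60° = -16°
rotate link 1 by -20°: θ ← -16° -20° = -36°
rotate link 1 by +70°: θ ← -36° +70° = 34°
h = r sin θ − e = 11.183858 − 8 = 3.183858
sin φ = h / L = 3.183858 / 124 = 0.02567627
φ = arcsin(0.02567627) = 1.471304°

1.4713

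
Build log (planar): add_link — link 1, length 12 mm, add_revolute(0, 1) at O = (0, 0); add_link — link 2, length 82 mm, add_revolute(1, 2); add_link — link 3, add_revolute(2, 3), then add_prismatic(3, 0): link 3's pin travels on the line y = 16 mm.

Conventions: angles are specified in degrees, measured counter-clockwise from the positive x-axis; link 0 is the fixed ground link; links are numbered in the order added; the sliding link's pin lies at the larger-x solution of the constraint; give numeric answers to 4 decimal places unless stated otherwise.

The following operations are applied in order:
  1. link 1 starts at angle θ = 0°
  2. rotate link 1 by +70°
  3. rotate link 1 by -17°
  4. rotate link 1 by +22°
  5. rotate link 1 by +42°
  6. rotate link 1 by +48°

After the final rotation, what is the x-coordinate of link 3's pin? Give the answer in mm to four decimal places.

geometry: r = 12 mm, L = 82 mm, e = 16 mm; θ starts at 0°
rotate link 1 by +70°: θ ← 0° +70° = 70°
rotate link 1 by -17°: θ ← 70° -17° = 53°
rotate link 1 by +22°: θ ← 53° +22° = 75°
rotate link 1 by +42°: θ ← 75° +42° = 117°
rotate link 1 by +48°: θ ← 117° +48° = 165°
crank pin P = (r cos θ, r sin θ) = (-11.591110, 3.105829)
h = r sin θ − e = 3.105829 − 16 = -12.894171
x = r cos θ + √(L² − h²) = -11.591110 + 80.979876 = 69.388766

69.3888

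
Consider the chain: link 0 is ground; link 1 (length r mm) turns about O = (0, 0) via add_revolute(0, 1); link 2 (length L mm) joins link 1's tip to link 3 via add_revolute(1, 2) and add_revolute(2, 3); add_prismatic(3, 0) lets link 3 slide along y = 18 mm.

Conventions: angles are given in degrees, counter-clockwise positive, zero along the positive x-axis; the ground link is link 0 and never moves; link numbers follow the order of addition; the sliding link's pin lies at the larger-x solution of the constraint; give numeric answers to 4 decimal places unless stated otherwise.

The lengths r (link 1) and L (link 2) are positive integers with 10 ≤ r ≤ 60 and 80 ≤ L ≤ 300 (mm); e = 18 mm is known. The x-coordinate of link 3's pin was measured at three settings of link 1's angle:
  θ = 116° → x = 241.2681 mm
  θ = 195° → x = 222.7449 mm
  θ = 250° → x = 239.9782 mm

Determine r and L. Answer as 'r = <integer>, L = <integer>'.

constraint per measurement: (x − r cos θ)² + (r sin θ − e)² = L²
subtracting the θ₁ and θ₂ equations cancels the r² and L² terms:
r = (x₁² − x₂²) / (2[(x₁cos θ₁ + e sin θ₁) − (x₂cos θ₂ + e sin θ₂)]) = 33.0001 → r = 33
L² = (x₁ − r cos θ₁)² + (r sin θ₁ − e)² = 65536.0170 → L = 256.0000 → L = 256
check at θ₃=250°: x = 239.9782 (printed 239.9782) ✓

r = 33, L = 256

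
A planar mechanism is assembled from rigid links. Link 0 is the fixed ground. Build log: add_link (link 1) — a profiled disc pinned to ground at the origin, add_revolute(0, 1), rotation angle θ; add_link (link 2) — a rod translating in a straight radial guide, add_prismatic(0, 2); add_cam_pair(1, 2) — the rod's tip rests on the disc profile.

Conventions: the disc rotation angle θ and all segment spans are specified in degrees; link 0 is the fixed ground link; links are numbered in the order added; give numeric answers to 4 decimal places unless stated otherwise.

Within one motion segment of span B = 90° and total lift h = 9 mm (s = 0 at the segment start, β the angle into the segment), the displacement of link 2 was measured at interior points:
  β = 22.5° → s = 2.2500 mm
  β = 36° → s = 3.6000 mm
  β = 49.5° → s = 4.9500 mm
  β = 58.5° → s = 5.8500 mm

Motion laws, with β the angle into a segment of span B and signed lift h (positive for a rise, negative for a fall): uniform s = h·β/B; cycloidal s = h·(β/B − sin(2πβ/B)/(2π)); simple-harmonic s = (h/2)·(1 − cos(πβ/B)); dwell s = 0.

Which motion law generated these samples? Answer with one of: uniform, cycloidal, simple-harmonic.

candidates at β/B = r: uniform s = h·r (linear in β); cycloidal s = h·(r − sin(2πr)/(2π)); simple-harmonic s = (h/2)(1 − cos(πr))
β=22.5°: printed 2.2500 | uniform 2.2500, cycloidal 0.8176, simple-harmonic 1.3180
β=36°: printed 3.6000 | uniform 3.6000, cycloidal 2.7581, simple-harmonic 3.1094
β=49.5°: printed 4.9500 | uniform 4.9500, cycloidal 5.3926, simple-harmonic 5.2040
β=58.5°: printed 5.8500 | uniform 5.8500, cycloidal 7.0088, simple-harmonic 6.5430
only one law matches every sample → uniform

uniform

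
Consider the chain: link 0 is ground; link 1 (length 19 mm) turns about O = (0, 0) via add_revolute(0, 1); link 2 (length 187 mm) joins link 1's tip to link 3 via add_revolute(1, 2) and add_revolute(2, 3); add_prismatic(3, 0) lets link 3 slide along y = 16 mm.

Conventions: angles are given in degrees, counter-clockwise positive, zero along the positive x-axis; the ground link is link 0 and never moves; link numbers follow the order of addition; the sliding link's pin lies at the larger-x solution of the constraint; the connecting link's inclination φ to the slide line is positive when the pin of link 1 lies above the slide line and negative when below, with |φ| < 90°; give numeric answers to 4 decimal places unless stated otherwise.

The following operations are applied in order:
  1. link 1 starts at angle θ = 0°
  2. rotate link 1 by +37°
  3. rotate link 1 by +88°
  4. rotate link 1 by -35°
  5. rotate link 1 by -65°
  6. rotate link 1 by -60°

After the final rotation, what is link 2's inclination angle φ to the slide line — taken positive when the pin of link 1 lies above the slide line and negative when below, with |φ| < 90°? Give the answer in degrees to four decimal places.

geometry: r = 19 mm, L = 187 mm, e = 16 mm; θ starts at 0°
rotate link 1 by +37°: θ ← 0° +37° = 37°
rotate link 1 by +88°: θ ← 37° +88° = 125°
rotate link 1 by -35°: θ ← 125° -35° = 90°
rotate link 1 by -65°: θ ← 90° -65° = 25°
rotate link 1 by -60°: θ ← 25° -60° = -35°
h = r sin θ − e = -10.897952 − 16 = -26.897952
sin φ = h / L = -26.897952 / 187 = -0.14383932
φ = arcsin(-0.14383932) = -8.270072°

-8.2701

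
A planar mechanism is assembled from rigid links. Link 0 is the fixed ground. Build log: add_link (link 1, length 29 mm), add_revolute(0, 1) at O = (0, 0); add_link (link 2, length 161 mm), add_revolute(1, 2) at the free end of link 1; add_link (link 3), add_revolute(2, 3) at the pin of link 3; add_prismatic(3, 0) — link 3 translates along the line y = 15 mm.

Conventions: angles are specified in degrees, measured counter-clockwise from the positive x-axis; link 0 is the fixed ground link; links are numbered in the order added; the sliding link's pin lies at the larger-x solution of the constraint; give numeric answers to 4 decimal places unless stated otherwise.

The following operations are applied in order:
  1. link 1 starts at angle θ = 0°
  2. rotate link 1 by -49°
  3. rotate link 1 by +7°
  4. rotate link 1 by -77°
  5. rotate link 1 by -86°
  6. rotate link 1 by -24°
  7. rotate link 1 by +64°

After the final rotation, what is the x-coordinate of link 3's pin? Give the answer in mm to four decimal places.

geometry: r = 29 mm, L = 161 mm, e = 15 mm; θ starts at 0°
rotate link 1 by -49°: θ ← 0° -49° = -49°
rotate link 1 by +7°: θ ← -49° +7° = -42°
rotate link 1 by -77°: θ ← -42° -77° = -119°
rotate link 1 by -86°: θ ← -119° -86° = -205°
rotate link 1 by -24°: θ ← -205° -24° = -229°
rotate link 1 by +64°: θ ← -229° +64° = -165°
crank pin P = (r cos θ, r sin θ) = (-28.011849, -7.505752)
h = r sin θ − e = -7.505752 − 15 = -22.505752
x = r cos θ + √(L² − h²) = -28.011849 + 159.419231 = 131.407382

131.4074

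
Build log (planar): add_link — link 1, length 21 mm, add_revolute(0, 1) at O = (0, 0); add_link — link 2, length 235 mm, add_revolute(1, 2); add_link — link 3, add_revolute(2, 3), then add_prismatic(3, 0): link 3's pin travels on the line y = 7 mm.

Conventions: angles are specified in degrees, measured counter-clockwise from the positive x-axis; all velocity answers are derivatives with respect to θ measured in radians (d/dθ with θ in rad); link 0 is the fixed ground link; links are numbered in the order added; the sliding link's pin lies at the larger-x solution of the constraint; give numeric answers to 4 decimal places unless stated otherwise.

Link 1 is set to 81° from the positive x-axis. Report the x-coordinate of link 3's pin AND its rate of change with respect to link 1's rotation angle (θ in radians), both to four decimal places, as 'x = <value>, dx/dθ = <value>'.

geometry: r = 21 mm, L = 235 mm, e = 7 mm
crank pin P = (r cos θ, r sin θ) = (3.285124, 20.741455)
h = r sin θ − e = 20.741455 − 7 = 13.741455
x = r cos θ + √(L² − h²) = 3.285124 + 234.597895 = 237.883019
dx/dθ = −r sin θ − h·r cos θ/√(L² − h²) (θ in radians; h = 13.741455) = -20.933880

x = 237.8830, dx/dθ = -20.9339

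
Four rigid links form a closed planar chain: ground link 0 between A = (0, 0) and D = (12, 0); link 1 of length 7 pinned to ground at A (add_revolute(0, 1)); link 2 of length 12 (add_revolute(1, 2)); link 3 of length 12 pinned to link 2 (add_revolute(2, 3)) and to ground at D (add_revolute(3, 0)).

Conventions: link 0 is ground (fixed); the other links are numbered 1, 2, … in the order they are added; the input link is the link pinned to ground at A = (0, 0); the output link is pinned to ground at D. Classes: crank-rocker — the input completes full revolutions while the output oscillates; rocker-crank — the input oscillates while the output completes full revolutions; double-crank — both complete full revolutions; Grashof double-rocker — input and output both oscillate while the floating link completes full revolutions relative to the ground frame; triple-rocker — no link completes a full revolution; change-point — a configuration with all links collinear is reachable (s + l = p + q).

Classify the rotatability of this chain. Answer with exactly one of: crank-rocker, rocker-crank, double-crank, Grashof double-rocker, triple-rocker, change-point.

lengths: ground=12, input=7, coupler=12, output=12
sorted: s=7 (shortest), l=12 (longest), p+q=24
s + l = 19 vs p + q = 24
s + l < p + q (Grashof) with shortest = input link → crank-rocker

crank-rocker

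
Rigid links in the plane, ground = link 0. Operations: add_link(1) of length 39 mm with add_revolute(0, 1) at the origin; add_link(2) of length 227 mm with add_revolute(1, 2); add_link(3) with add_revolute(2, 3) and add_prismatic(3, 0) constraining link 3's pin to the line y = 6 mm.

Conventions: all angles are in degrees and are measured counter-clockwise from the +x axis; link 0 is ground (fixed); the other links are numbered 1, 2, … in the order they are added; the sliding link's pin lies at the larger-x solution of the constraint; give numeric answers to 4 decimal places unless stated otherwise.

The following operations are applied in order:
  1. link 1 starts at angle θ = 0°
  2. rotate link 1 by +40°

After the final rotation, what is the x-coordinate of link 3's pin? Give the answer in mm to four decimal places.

geometry: r = 39 mm, L = 227 mm, e = 6 mm; θ starts at 0°
rotate link 1 by +40°: θ ← 0° +40° = 40°
crank pin P = (r cos θ, r sin θ) = (29.875733, 25.068717)
h = r sin θ − e = 25.068717 − 6 = 19.068717
x = r cos θ + √(L² − h²) = 29.875733 + 226.197666 = 256.073399

256.0734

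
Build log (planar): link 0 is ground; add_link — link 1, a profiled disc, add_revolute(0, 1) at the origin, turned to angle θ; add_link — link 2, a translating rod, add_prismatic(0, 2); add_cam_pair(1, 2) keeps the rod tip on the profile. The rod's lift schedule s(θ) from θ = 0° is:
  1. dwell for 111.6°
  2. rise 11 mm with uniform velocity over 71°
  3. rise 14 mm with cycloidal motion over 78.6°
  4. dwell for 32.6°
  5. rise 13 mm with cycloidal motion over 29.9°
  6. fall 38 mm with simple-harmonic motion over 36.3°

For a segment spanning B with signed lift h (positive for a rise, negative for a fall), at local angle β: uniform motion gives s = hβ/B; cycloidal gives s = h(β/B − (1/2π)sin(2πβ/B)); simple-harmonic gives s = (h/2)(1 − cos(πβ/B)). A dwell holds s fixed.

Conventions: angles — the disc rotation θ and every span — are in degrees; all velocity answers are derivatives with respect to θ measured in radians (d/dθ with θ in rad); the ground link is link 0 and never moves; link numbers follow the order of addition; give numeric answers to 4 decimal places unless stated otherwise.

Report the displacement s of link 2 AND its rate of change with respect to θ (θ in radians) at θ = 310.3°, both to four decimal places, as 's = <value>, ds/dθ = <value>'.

seg 1 [0°–111.6°] dwell: s stays 0.0000
seg 2 [111.6°–182.6°] uniform, h=11: full span → s += 11 → s = 11.0000
seg 3 [182.6°–261.2°] cycloidal, h=14: full span → s += 14 → s = 25.0000
seg 4 [261.2°–293.8°] dwell: s stays 25.0000
seg 5 [293.8°–323.7°] cycloidal, h=13: θ=310.3° here. β=16.5, B=29.9. 13·(0.5518 − sin(2π·0.5518)/(2π)) = 7.8360 → s = 32.8360
velocity in seg [293.8°–323.7°] (cycloidal), θ in radians: β = 16.5° = 0.2880 rad, B = 29.9° = 0.5219 rad; ds/dθ = (h/B)(1 − cos(2πβ/B)) = (13/0.5219)(1 − cos(2π·0.5518)) = 48.512624 mm/rad

s = 32.8360, ds/dθ = 48.5126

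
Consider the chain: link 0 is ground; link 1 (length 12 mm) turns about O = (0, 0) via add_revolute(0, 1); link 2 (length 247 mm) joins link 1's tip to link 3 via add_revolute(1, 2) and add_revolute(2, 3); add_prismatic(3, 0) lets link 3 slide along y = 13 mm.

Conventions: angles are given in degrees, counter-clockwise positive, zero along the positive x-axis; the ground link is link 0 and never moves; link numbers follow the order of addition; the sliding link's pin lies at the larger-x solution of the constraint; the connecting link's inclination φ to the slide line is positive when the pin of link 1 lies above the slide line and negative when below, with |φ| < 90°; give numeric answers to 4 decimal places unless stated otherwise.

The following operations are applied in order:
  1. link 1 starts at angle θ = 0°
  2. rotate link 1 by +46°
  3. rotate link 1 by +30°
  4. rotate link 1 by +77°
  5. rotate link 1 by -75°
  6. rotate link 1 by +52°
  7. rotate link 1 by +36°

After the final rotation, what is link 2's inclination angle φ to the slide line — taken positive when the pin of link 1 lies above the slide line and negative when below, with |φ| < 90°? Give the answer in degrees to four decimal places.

geometry: r = 12 mm, L = 247 mm, e = 13 mm; θ starts at 0°
rotate link 1 by +46°: θ ← 0° +46° = 46°
rotate link 1 by +30°: θ ← 46° +30° = 76°
rotate link 1 by +77°: θ ← 76° +77° = 153°
rotate link 1 by -75°: θ ← 153° -75° = 78°
rotate link 1 by +52°: θ ← 78° +52° = 130°
rotate link 1 by +36°: θ ← 130° +36° = 166°
h = r sin θ − e = 2.903063 − 13 = -10.096937
sin φ = h / L = -10.096937 / 247 = -0.04087829
φ = arcsin(-0.04087829) = -2.342806°

-2.3428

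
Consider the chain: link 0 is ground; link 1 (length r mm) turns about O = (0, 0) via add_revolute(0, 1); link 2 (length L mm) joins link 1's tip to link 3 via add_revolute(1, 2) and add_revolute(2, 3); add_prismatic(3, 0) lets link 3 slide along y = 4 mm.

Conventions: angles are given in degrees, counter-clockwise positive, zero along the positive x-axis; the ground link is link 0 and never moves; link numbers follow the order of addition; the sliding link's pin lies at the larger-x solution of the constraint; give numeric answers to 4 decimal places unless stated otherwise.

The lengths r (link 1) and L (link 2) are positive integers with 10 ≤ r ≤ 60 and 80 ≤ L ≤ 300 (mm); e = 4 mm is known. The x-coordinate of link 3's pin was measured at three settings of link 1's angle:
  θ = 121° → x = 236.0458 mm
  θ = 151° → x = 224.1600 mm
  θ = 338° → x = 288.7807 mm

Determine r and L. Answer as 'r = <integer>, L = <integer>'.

constraint per measurement: (x − r cos θ)² + (r sin θ − e)² = L²
subtracting the θ₁ and θ₂ equations cancels the r² and L² terms:
r = (x₁² − x₂²) / (2[(x₁cos θ₁ + e sin θ₁) − (x₂cos θ₂ + e sin θ₂)]) = 35.9997 → r = 36
L² = (x₁ − r cos θ₁)² + (r sin θ₁ − e)² = 65535.9809 → L = 256.0000 → L = 256
check at θ₃=338°: x = 288.7807 (printed 288.7807) ✓

r = 36, L = 256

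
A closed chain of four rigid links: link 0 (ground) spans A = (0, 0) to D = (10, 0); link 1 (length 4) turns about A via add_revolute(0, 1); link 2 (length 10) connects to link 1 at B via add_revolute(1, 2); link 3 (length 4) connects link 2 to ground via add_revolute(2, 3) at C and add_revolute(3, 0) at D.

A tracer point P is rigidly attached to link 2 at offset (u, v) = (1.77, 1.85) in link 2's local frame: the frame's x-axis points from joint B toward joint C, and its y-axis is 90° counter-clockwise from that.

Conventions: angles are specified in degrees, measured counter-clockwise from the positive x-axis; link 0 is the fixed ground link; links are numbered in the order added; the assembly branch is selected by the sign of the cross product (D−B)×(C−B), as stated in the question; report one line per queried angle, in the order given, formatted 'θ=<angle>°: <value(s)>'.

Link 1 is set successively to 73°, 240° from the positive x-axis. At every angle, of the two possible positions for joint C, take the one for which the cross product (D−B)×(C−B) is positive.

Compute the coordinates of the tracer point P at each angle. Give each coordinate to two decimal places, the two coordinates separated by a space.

A=(0,0), D=(10.00,0)
θ=73°: B = A + 4.00·(cos73°, sin73°) = (1.1695, 3.8252)
θ=73°: |BD| = 9.6234
θ=73°: circle(B,10.00) ∩ circle(D,4.00): a=9.1761, h=3.9749
θ=73°:   candidates: C₊=(11.1695,3.8252) cross=38.252; C₋=(8.0095,-3.4696) cross=-38.252
θ=73°:   branch + wants cross > 0 → take C=(11.1695,3.8252) (cross=38.252)
θ=73°: ex = (C−B)/|BC| = (1.0000,0.0000); ey = (-0.0000,1.0000)
θ=73°: P = B + 1.77·ex + 1.85·ey = (2.9395,5.6752)
θ=240°: B = A + 4.00·(cos240°, sin240°) = (-2.0000, -3.4641)
θ=240°: |BD| = 12.4900
θ=240°: circle(B,10.00) ∩ circle(D,4.00): a=9.6077, h=2.7735
θ=240°:   candidates: C₊=(6.4615,1.8653) cross=34.641; C₋=(8.0000,-3.4641) cross=-34.641
θ=240°:   branch + wants cross > 0 → take C=(6.4615,1.8653) (cross=34.641)
θ=240°: ex = (C−B)/|BC| = (0.8462,0.5329); ey = (-0.5329,0.8462)
θ=240°: P = B + 1.77·ex + 1.85·ey = (-1.4882,-0.9554)

θ=73°: 2.94 5.68
θ=240°: -1.49 -0.96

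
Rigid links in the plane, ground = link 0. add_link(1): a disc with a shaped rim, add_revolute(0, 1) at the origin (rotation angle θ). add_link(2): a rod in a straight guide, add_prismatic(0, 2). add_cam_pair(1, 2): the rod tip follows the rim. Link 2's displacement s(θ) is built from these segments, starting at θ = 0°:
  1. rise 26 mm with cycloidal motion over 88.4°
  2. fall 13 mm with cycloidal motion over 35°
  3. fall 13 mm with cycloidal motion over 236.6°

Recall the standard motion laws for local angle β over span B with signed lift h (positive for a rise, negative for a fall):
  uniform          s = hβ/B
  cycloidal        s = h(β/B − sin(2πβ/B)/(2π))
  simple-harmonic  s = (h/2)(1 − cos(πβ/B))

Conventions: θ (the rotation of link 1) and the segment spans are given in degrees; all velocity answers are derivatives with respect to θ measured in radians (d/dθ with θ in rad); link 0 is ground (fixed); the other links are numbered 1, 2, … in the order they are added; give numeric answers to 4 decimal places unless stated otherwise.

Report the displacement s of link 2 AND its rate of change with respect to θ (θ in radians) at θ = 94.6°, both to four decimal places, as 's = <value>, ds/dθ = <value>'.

segment 1 (0° to 88.4°, cycloidal, h = 26) is passed completely: s = 0.0000 + (26) = 26.0000
θ = 94.6° falls in segment 2 (88.4° to 123.4°, cycloidal, h = -13): β = 94.6 − 88.4 = 6.2°, B = 35°; Δs = -13·(0.1771 − sin(2π·0.1771)/(2π)) = -0.4469; s = 26.0000 − 0.4469 = 25.5531
velocity in seg [88.4°–123.4°] (cycloidal), θ in radians: β = 6.2° = 0.1082 rad, B = 35° = 0.6109 rad; ds/dθ = (h/B)(1 − cos(2πβ/B)) = ((-13)/0.6109)(1 − cos(2π·0.1771)) = -11.875955 mm/rad

s = 25.5531, ds/dθ = -11.8760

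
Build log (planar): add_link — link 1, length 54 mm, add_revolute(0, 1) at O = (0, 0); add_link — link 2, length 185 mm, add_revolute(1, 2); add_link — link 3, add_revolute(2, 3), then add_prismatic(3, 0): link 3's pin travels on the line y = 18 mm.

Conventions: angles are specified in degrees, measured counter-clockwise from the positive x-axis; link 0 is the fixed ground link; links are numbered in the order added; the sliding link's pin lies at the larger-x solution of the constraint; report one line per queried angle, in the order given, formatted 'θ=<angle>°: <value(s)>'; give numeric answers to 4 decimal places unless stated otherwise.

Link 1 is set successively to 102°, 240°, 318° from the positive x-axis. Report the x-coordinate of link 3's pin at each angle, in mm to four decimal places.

geometry: r = 54 mm, L = 185 mm, e = 18 mm
θ=102°: crank pin P = (r cos θ, r sin θ) = (-11.227231, 52.819970)
θ=102°: h = r sin θ − e = 52.819970 − 18 = 34.819970
θ=102°: x = r cos θ + √(L² − h²) = -11.227231 + 181.693615 = 170.466383
θ=240°: crank pin P = (r cos θ, r sin θ) = (-27.000000, -46.765372)
θ=240°: h = r sin θ − e = -46.765372 − 18 = -64.765372
θ=240°: x = r cos θ + √(L² − h²) = -27.000000 + 173.292950 = 146.292950
θ=318°: crank pin P = (r cos θ, r sin θ) = (40.129821, -36.133053)
θ=318°: h = r sin θ − e = -36.133053 − 18 = -54.133053
θ=318°: x = r cos θ + √(L² − h²) = 40.129821 + 176.902834 = 217.032654

θ=102°: 170.4664
θ=240°: 146.2930
θ=318°: 217.0327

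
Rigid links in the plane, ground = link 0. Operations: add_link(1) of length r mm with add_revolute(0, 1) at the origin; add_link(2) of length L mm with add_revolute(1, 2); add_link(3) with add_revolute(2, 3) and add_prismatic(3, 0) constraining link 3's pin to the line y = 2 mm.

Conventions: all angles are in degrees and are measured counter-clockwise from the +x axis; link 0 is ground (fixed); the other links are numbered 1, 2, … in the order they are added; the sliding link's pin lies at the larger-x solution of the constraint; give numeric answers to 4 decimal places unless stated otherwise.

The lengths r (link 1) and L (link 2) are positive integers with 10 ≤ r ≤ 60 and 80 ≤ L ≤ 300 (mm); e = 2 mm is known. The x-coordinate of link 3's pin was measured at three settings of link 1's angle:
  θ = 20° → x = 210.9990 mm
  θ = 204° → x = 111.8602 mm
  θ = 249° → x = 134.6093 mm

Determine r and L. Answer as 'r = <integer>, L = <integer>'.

constraint per measurement: (x − r cos θ)² + (r sin θ − e)² = L²
subtracting the θ₁ and θ₂ equations cancels the r² and L² terms:
r = (x₁² − x₂²) / (2[(x₁cos θ₁ + e sin θ₁) − (x₂cos θ₂ + e sin θ₂)]) = 53.0000 → r = 53
L² = (x₁ − r cos θ₁)² + (r sin θ₁ − e)² = 26244.0042 → L = 162.0000 → L = 162
check at θ₃=249°: x = 134.6093 (printed 134.6093) ✓

r = 53, L = 162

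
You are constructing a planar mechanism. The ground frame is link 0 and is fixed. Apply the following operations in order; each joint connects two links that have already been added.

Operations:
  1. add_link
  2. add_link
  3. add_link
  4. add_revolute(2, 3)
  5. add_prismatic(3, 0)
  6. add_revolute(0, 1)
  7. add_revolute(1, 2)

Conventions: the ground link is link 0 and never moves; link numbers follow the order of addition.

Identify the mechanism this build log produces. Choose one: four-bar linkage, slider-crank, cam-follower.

links: 4 (incl. ground); joints: 3 revolute, 1 prismatic, 0 higher (cam) pair, forming one closed loop
4 links, 3 revolutes + 1 prismatic in one loop → slider-crank

slider-crank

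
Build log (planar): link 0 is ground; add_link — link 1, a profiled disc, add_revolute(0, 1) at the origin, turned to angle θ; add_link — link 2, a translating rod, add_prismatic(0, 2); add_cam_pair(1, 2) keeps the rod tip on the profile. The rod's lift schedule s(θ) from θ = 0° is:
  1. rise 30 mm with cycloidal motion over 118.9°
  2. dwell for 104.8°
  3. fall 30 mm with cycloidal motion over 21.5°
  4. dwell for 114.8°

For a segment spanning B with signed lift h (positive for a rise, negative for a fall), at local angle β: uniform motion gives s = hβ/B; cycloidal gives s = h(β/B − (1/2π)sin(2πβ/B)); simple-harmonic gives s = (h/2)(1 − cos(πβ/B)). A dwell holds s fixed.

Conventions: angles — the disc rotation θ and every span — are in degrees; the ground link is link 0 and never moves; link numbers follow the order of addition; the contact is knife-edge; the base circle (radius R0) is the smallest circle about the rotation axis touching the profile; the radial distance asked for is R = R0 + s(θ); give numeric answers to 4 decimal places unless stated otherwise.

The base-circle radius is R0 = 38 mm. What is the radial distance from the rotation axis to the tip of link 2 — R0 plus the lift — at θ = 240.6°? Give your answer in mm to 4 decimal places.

seg 1 [0°–118.9°] cycloidal, h=30: full span → s += 30 → s = 30.0000
seg 2 [118.9°–223.7°] dwell: s stays 30.0000
seg 3 [223.7°–245.2°] cycloidal, h=-30: θ=240.6° here. β=16.9, B=21.5. -30·(0.7860 − sin(2π·0.7860)/(2π)) = -28.2341 → s = 1.7659
R = R0 + s = 38 + 1.7659 = 39.7659

39.7659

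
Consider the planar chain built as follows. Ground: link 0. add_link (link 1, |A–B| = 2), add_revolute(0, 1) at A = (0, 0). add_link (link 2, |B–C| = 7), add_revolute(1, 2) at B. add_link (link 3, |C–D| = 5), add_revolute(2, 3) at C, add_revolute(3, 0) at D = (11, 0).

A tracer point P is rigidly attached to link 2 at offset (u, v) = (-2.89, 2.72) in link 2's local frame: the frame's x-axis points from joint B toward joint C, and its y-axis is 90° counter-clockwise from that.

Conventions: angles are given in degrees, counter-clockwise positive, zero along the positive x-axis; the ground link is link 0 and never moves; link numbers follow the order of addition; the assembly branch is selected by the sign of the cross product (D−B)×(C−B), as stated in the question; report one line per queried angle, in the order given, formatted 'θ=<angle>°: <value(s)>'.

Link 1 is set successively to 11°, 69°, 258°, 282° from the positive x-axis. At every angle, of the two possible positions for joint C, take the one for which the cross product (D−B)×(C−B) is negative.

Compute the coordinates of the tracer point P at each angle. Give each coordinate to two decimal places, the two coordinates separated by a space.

A=(0,0), D=(11.00,0)
θ=11°: B = A + 2.00·(cos11°, sin11°) = (1.9633, 0.3816)
θ=11°: |BD| = 9.0448
θ=11°: circle(B,7.00) ∩ circle(D,5.00): a=5.8491, h=3.8455
θ=11°:   candidates: C₊=(7.9694,3.9769) cross=34.782; C₋=(7.6449,-3.7072) cross=-34.782
θ=11°:   branch - wants cross < 0 → take C=(7.6449,-3.7072) (cross=-34.782)
θ=11°: ex = (C−B)/|BC| = (0.8117,-0.5841); ey = (0.5841,0.8117)
θ=11°: P = B + -2.89·ex + 2.72·ey = (1.2063,4.2775)
θ=69°: B = A + 2.00·(cos69°, sin69°) = (0.7167, 1.8672)
θ=69°: |BD| = 10.4514
θ=69°: circle(B,7.00) ∩ circle(D,5.00): a=6.3739, h=2.8937
θ=69°:   candidates: C₊=(7.5050,3.5756) cross=30.244; C₋=(6.4711,-2.1187) cross=-30.244
θ=69°:   branch - wants cross < 0 → take C=(6.4711,-2.1187) (cross=-30.244)
θ=69°: ex = (C−B)/|BC| = (0.8221,-0.5694); ey = (0.5694,0.8221)
θ=69°: P = B + -2.89·ex + 2.72·ey = (-0.1102,5.7487)
θ=258°: B = A + 2.00·(cos258°, sin258°) = (-0.4158, -1.9563)
θ=258°: |BD| = 11.5822
θ=258°: circle(B,7.00) ∩ circle(D,5.00): a=6.8272, h=1.5458
θ=258°:   candidates: C₊=(6.0522,0.7205) cross=17.904; C₋=(6.5744,-2.3268) cross=-17.904
θ=258°:   branch - wants cross < 0 → take C=(6.5744,-2.3268) (cross=-17.904)
θ=258°: ex = (C−B)/|BC| = (0.9986,-0.0529); ey = (0.0529,0.9986)
θ=258°: P = B + -2.89·ex + 2.72·ey = (-3.1578,0.9128)
θ=282°: B = A + 2.00·(cos282°, sin282°) = (0.4158, -1.9563)
θ=282°: |BD| = 10.7635
θ=282°: circle(B,7.00) ∩ circle(D,5.00): a=6.4966, h=2.6065
θ=282°:   candidates: C₊=(6.3305,1.7876) cross=28.055; C₋=(7.2780,-3.3386) cross=-28.055
θ=282°:   branch - wants cross < 0 → take C=(7.2780,-3.3386) (cross=-28.055)
θ=282°: ex = (C−B)/|BC| = (0.9803,-0.1975); ey = (0.1975,0.9803)
θ=282°: P = B + -2.89·ex + 2.72·ey = (-1.8801,1.2809)

θ=11°: 1.21 4.28
θ=69°: -0.11 5.75
θ=258°: -3.16 0.91
θ=282°: -1.88 1.28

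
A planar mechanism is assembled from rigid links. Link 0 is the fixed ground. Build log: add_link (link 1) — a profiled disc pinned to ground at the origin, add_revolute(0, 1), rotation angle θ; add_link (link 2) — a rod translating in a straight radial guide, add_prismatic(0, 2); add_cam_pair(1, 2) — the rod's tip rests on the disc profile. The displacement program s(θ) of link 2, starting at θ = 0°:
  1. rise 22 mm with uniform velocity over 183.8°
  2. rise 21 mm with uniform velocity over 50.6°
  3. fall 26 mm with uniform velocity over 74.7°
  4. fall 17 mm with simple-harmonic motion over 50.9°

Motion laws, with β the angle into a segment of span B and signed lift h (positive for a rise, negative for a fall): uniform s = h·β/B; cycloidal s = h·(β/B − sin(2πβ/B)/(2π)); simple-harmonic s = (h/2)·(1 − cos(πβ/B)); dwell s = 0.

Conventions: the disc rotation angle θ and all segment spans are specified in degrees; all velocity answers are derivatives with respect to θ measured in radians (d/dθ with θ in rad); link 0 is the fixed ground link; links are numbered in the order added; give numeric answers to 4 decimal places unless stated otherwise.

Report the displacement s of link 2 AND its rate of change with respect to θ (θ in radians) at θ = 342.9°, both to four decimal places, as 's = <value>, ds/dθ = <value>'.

seg 1 [0°–183.8°] uniform, h=22: full span → s += 22 → s = 22.0000
seg 2 [183.8°–234.4°] uniform, h=21: full span → s += 21 → s = 43.0000
seg 3 [234.4°–309.1°] uniform, h=-26: full span → s += -26 → s = 17.0000
seg 4 [309.1°–360°] simple-harmonic, h=-17: θ=342.9° here. β=33.8, B=50.9. -17/2·(1 − cos(π·0.6640)) = -12.6893 → s = 4.3107
velocity in seg [309.1°–360°] (simple-harmonic), θ in radians: β = 33.8° = 0.5899 rad, B = 50.9° = 0.8884 rad; ds/dθ = (πh/(2B)) sin(πβ/B) = (π·(-17)/(2·0.8884)) sin(π·0.6640) = -26.154606 mm/rad

s = 4.3107, ds/dθ = -26.1546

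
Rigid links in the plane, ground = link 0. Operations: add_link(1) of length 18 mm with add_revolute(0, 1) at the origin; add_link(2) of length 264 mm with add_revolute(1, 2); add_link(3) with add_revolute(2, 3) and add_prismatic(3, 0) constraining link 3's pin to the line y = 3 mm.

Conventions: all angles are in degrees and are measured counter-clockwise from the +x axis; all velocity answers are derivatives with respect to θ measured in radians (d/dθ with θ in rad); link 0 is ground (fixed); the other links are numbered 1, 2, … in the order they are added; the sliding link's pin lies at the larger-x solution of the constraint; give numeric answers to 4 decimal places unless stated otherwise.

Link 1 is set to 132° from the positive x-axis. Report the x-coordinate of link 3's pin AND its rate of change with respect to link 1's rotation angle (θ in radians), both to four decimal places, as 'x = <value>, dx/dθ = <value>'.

geometry: r = 18 mm, L = 264 mm, e = 3 mm
crank pin P = (r cos θ, r sin θ) = (-12.044351, 13.376607)
h = r sin θ − e = 13.376607 − 3 = 10.376607
x = r cos θ + √(L² − h²) = -12.044351 + 263.795993 = 251.751642
dx/dθ = −r sin θ − h·r cos θ/√(L² − h²) (θ in radians; h = 10.376607) = -12.902834

x = 251.7516, dx/dθ = -12.9028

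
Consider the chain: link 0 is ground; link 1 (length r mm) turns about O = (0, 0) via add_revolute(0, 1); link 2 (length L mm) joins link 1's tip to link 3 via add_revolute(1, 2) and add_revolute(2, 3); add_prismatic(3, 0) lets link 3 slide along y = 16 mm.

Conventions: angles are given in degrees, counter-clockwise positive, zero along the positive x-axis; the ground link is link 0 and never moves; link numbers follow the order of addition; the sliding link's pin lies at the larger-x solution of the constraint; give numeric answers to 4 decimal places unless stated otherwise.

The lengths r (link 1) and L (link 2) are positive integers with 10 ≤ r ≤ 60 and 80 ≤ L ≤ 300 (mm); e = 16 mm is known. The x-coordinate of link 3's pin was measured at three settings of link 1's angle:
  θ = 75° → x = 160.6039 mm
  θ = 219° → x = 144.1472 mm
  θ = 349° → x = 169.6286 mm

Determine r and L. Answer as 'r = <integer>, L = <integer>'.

constraint per measurement: (x − r cos θ)² + (r sin θ − e)² = L²
subtracting the θ₁ and θ₂ equations cancels the r² and L² terms:
r = (x₁² − x₂²) / (2[(x₁cos θ₁ + e sin θ₁) − (x₂cos θ₂ + e sin θ₂)]) = 14.0000 → r = 14
L² = (x₁ − r cos θ₁)² + (r sin θ₁ − e)² = 24648.9922 → L = 157.0000 → L = 157
check at θ₃=349°: x = 169.6286 (printed 169.6286) ✓

r = 14, L = 157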